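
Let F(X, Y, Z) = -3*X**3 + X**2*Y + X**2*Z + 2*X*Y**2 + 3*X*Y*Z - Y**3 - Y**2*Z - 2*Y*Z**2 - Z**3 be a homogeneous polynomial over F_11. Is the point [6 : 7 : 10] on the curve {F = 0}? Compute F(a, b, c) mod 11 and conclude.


F(6,7,10) ≡ 9 (mod 11); P is NOT on the curve.

Evaluate F(6, 7, 10) term-by-term (mod 11).
  -3*X**3 ↦ -3·216·1·1 = -648
  X**2*Y ↦ 1·36·7·1 = 252
  X**2*Z ↦ 1·36·1·10 = 360
  2*X*Y**2 ↦ 2·6·49·1 = 588
  3*X*Y*Z ↦ 3·6·7·10 = 1260
  -Y**3 ↦ -1·1·343·1 = -343
  -Y**2*Z ↦ -1·1·49·10 = -490
  -2*Y*Z**2 ↦ -2·1·7·100 = -1400
  -Z**3 ↦ -1·1·1·1000 = -1000
Sum: F(6, 7, 10) = (-648) + (252) + (360) + (588) + (1260) + (-343) + (-490) + (-1400) + (-1000) = -1421.
Reducing mod 11: -1421 ≡ 9 (mod 11).
Since F(a, b, c) ≡ 9 ≠ 0 (mod 11), P does NOT lie on the curve.


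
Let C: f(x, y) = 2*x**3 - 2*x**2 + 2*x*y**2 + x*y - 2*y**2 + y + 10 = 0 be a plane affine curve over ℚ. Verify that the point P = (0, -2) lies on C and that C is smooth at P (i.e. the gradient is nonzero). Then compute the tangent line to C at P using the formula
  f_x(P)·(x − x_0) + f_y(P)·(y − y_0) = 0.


Tangent line at P: 6*x + 9*y + 18 = 0.

Step 1: f(0, -2) = 0, so P lies on C.
Step 2: partial derivatives
  f_x(x, y) = 6*x**2 - 4*x + 2*y**2 + y, f_y(x, y) = 4*x*y + x - 4*y + 1.
  f_x(P) = 6, f_y(P) = 9 (gradient nonzero, so P is smooth).
Step 3: tangent line at P: 6·(x − 0) + 9·(y − -2) = 0.
Expanding: 6*x + 9*y + 18 = 0.


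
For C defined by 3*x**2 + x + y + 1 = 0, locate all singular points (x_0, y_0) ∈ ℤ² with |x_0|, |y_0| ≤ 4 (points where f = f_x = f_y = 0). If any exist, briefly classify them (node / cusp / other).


No singular points in the scanned grid; C is smooth there.

Compute partial derivatives:
  f_x = 6*x + 1.
  f_y = 1.
f_y = 1 is a nonzero constant, so f_y never vanishes: no point (x, y) can satisfy f = f_x = f_y = 0. In particular no (x, y) ∈ {−4, ..., 4}² is singular; the curve is smooth.


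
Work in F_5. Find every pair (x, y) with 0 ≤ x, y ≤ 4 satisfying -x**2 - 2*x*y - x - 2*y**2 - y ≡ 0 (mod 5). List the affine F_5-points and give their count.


Affine F_5-points: {(0, 0), (0, 2), (4, 0), (4, 3)}; count = 4.

For each of the 25 pairs (x, y) ∈ F_5², evaluate f(x, y) mod 5. Record the zeros.
  x = 0: [0↦0, 1↦2, 2↦0, 3↦4, 4↦4]  zeros at y ∈ {0, 2}
  x = 1: [0↦3, 1↦3, 2↦4, 3↦1, 4↦4]  zeros at y ∈ ∅
  x = 2: [0↦4, 1↦2, 2↦1, 3↦1, 4↦2]  zeros at y ∈ ∅
  x = 3: [0↦3, 1↦4, 2↦1, 3↦4, 4↦3]  zeros at y ∈ ∅
  x = 4: [0↦0, 1↦4, 2↦4, 3↦0, 4↦2]  zeros at y ∈ {0, 3}
Collecting zeros: affine points = {(0, 0), (0, 2), (4, 0), (4, 3)}.
Total count |C(F_5)_aff| = 4.


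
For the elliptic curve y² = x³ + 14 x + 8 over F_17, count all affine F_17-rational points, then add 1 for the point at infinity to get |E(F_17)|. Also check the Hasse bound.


Affine points = {(0, 5), (0, 12), (3, 3), (3, 14), (4, 3), (4, 14), (5, 4), (5, 13), (6, 6), (6, 11), (9, 8), (9, 9), (10, 3), (10, 14), (12, 0)}; affine count = 15; |E(F_17)| = 16.

Discriminant check: Δ ∝ 4a³ + 27b² = 4·14³ + 27·8² = 4·2744 + 27·64 ≡ 5 (mod 17). Nonzero ⇒ E is nonsingular.
For each x ∈ F_17, compute rhs = x³ + 14·x + 8 mod 17, then count y ∈ F_17 with y² ≡ rhs.
  x = 0: rhs = 8, matching y values: 5, 12 (2 points).
  x = 1: rhs = 6, matching y values: none (0 points).
  x = 2: rhs = 10, matching y values: none (0 points).
  x = 3: rhs = 9, matching y values: 3, 14 (2 points).
  x = 4: rhs = 9, matching y values: 3, 14 (2 points).
  x = 5: rhs = 16, matching y values: 4, 13 (2 points).
  x = 6: rhs = 2, matching y values: 6, 11 (2 points).
  x = 7: rhs = 7, matching y values: none (0 points).
  x = 8: rhs = 3, matching y values: none (0 points).
  x = 9: rhs = 13, matching y values: 8, 9 (2 points).
  x = 10: rhs = 9, matching y values: 3, 14 (2 points).
  x = 11: rhs = 14, matching y values: none (0 points).
  x = 12: rhs = 0, matching y values: 0 (1 points).
  x = 13: rhs = 7, matching y values: none (0 points).
  x = 14: rhs = 7, matching y values: none (0 points).
  x = 15: rhs = 6, matching y values: none (0 points).
  x = 16: rhs = 10, matching y values: none (0 points).
Total affine count: 15.
Full point count |E(F_17)| = 15 + 1 = 16.
Hasse bound: |16 − (17+1)| = |-2| = 2 ≤ 2√17 ≈ 8.2462 ✓.


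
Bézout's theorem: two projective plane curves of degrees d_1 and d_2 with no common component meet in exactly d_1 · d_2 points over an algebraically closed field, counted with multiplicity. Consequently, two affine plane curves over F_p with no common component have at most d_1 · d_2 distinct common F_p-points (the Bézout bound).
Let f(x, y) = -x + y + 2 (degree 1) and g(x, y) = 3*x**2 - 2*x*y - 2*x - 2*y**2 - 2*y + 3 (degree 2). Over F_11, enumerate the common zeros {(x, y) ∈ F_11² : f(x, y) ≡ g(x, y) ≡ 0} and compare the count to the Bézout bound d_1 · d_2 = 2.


Common zeros: {(2, 0), (6, 4)}; count = 2; Bézout bound = 2.

deg(f) = 1, deg(g) = 2, so Bézout bound = 2.
Scan x ∈ F_11. For each x, list the y ∈ F_11 with f(x, y) ≡ 0 and those with g(x, y) ≡ 0 (mod 11); the common zeros in that column are the intersection.
  x = 0: f ≡ 0 at y ∈ {9}; g ≡ 0 at y ∈ ∅; common: ∅.
  x = 1: f ≡ 0 at y ∈ {10}; g ≡ 0 at y ∈ {4, 5}; common: ∅.
  x = 2: f ≡ 0 at y ∈ {0}; g ≡ 0 at y ∈ {0, 8}; common: {0}.
  x = 3: f ≡ 0 at y ∈ {1}; g ≡ 0 at y ∈ {2, 5}; common: ∅.
  x = 4: f ≡ 0 at y ∈ {2}; g ≡ 0 at y ∈ {8, 9}; common: ∅.
  x = 5: f ≡ 0 at y ∈ {3}; g ≡ 0 at y ∈ ∅; common: ∅.
  x = 6: f ≡ 0 at y ∈ {4}; g ≡ 0 at y ∈ {0, 4}; common: {4}.
  x = 7: f ≡ 0 at y ∈ {5}; g ≡ 0 at y ∈ ∅; common: ∅.
  x = 8: f ≡ 0 at y ∈ {6}; g ≡ 0 at y ∈ ∅; common: ∅.
  x = 9: f ≡ 0 at y ∈ {7}; g ≡ 0 at y ∈ ∅; common: ∅.
  x = 10: f ≡ 0 at y ∈ {8}; g ≡ 0 at y ∈ {2, 9}; common: ∅.
Collecting: common zeros = {(2, 0), (6, 4)}, so the count is 2.
Comparison with the Bézout bound: 2 ≤ 2 = deg(f)·deg(g), as expected for curves with no common component (the bound is attained).


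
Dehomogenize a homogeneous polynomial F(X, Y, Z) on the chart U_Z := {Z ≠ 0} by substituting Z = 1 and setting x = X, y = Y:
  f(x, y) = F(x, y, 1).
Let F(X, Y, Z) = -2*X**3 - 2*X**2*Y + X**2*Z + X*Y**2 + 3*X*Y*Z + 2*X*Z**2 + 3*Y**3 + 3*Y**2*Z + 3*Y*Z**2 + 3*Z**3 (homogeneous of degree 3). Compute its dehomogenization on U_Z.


f(x, y) = -2*x**3 - 2*x**2*y + x**2 + x*y**2 + 3*x*y + 2*x + 3*y**3 + 3*y**2 + 3*y + 3

On U_Z we set Z = 1. Each monomial c·X^i·Y^j·Z^k in F becomes c·x^i·y^j·1^k = c·x^i·y^j.
Substituting Z = 1: F(X, Y, 1) = -2*x**3 - 2*x**2*y + x**2 + x*y**2 + 3*x*y + 2*x + 3*y**3 + 3*y**2 + 3*y + 3.
Note: deg(f) ≤ deg(F) = 3; strict inequality happens when F is divisible by Z (lost terms).


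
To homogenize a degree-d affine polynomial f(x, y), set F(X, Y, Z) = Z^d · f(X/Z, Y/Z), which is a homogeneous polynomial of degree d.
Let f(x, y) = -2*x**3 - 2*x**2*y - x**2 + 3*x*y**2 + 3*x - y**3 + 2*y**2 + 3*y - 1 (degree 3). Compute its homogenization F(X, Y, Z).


F(X, Y, Z) = -2*X**3 - 2*X**2*Y - X**2*Z + 3*X*Y**2 + 3*X*Z**2 - Y**3 + 2*Y**2*Z + 3*Y*Z**2 - Z**3

deg(f) = 3.
Substitute x = X/Z, y = Y/Z into f, then multiply by Z^3.
  monomial -2·x^3·y^0 ↦ -2·X^3·Y^0·Z^0.
  monomial -2·x^2·y^1 ↦ -2·X^2·Y^1·Z^0.
  monomial -1·x^2·y^0 ↦ -1·X^2·Y^0·Z^1.
  monomial 3·x^1·y^2 ↦ 3·X^1·Y^2·Z^0.
  monomial 3·x^1·y^0 ↦ 3·X^1·Y^0·Z^2.
  monomial -1·x^0·y^3 ↦ -1·X^0·Y^3·Z^0.
  monomial 2·x^0·y^2 ↦ 2·X^0·Y^2·Z^1.
  monomial 3·x^0·y^1 ↦ 3·X^0·Y^1·Z^2.
  monomial -1·x^0·y^0 ↦ -1·X^0·Y^0·Z^3.
Collecting: F(X, Y, Z) = -2*X**3 - 2*X**2*Y - X**2*Z + 3*X*Y**2 + 3*X*Z**2 - Y**3 + 2*Y**2*Z + 3*Y*Z**2 - Z**3.


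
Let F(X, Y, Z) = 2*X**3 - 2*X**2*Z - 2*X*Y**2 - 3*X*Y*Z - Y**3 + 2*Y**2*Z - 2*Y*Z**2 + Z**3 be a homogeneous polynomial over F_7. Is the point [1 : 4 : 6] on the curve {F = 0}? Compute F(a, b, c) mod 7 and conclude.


F(1,4,6) ≡ 5 (mod 7); P is NOT on the curve.

Evaluate F(1, 4, 6) term-by-term (mod 7).
  2*X**3 ↦ 2·1·1·1 = 2
  -2*X**2*Z ↦ -2·1·1·6 = -12
  -2*X*Y**2 ↦ -2·1·16·1 = -32
  -3*X*Y*Z ↦ -3·1·4·6 = -72
  -Y**3 ↦ -1·1·64·1 = -64
  2*Y**2*Z ↦ 2·1·16·6 = 192
  -2*Y*Z**2 ↦ -2·1·4·36 = -288
  Z**3 ↦ 1·1·1·216 = 216
Sum: F(1, 4, 6) = (2) + (-12) + (-32) + (-72) + (-64) + (192) + (-288) + (216) = -58.
Reducing mod 7: -58 ≡ 5 (mod 7).
Since F(a, b, c) ≡ 5 ≠ 0 (mod 7), P does NOT lie on the curve.


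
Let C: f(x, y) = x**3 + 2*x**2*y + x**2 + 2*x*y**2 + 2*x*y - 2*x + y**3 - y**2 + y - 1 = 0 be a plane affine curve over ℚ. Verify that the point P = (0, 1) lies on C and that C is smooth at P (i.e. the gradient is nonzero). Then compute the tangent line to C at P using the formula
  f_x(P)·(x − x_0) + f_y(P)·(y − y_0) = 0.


Tangent line at P: 2*x + 2*y - 2 = 0.

Step 1: f(0, 1) = 0, so P lies on C.
Step 2: partial derivatives
  f_x(x, y) = 3*x**2 + 4*x*y + 2*x + 2*y**2 + 2*y - 2, f_y(x, y) = 2*x**2 + 4*x*y + 2*x + 3*y**2 - 2*y + 1.
  f_x(P) = 2, f_y(P) = 2 (gradient nonzero, so P is smooth).
Step 3: tangent line at P: 2·(x − 0) + 2·(y − 1) = 0.
Expanding: 2*x + 2*y - 2 = 0.


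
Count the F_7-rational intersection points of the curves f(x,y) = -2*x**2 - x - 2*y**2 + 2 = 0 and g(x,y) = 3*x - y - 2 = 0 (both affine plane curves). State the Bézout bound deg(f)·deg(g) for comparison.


Common zeros: {(6, 2)}; count = 1; Bézout bound = 2.

deg(f) = 2, deg(g) = 1, so Bézout bound = 2.
Scan x ∈ F_7. For each x, list the y ∈ F_7 with f(x, y) ≡ 0 and those with g(x, y) ≡ 0 (mod 7); the common zeros in that column are the intersection.
  x = 0: f ≡ 0 at y ∈ {1, 6}; g ≡ 0 at y ∈ {5}; common: ∅.
  x = 1: f ≡ 0 at y ∈ ∅; g ≡ 0 at y ∈ {1}; common: ∅.
  x = 2: f ≡ 0 at y ∈ ∅; g ≡ 0 at y ∈ {4}; common: ∅.
  x = 3: f ≡ 0 at y ∈ {1, 6}; g ≡ 0 at y ∈ {0}; common: ∅.
  x = 4: f ≡ 0 at y ∈ {2, 5}; g ≡ 0 at y ∈ {3}; common: ∅.
  x = 5: f ≡ 0 at y ∈ ∅; g ≡ 0 at y ∈ {6}; common: ∅.
  x = 6: f ≡ 0 at y ∈ {2, 5}; g ≡ 0 at y ∈ {2}; common: {2}.
Collecting: common zeros = {(6, 2)}, so the count is 1.
Comparison with the Bézout bound: 1 ≤ 2 = deg(f)·deg(g), as expected for curves with no common component (the affine F_7-count falls short of the bound because intersections may lie at infinity, over extension fields, or carry multiplicity).


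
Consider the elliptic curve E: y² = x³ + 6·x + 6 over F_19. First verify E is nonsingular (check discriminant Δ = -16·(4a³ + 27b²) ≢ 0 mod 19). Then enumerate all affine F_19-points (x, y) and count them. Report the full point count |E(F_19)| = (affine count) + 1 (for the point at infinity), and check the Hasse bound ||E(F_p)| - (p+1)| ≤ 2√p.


Affine points = {(0, 5), (0, 14), (2, 8), (2, 11), (5, 3), (5, 16), (6, 7), (6, 12), (7, 7), (7, 12), (11, 4), (11, 15), (12, 1), (12, 18), (13, 1), (13, 18), (17, 9), (17, 10)}; affine count = 18; |E(F_19)| = 19.

Discriminant check: Δ ∝ 4a³ + 27b² = 4·6³ + 27·6² = 4·216 + 27·36 ≡ 12 (mod 19). Nonzero ⇒ E is nonsingular.
For each x ∈ F_19, compute rhs = x³ + 6·x + 6 mod 19, then count y ∈ F_19 with y² ≡ rhs.
  x = 0: rhs = 6, matching y values: 5, 14 (2 points).
  x = 1: rhs = 13, matching y values: none (0 points).
  x = 2: rhs = 7, matching y values: 8, 11 (2 points).
  x = 3: rhs = 13, matching y values: none (0 points).
  x = 4: rhs = 18, matching y values: none (0 points).
  x = 5: rhs = 9, matching y values: 3, 16 (2 points).
  x = 6: rhs = 11, matching y values: 7, 12 (2 points).
  x = 7: rhs = 11, matching y values: 7, 12 (2 points).
  x = 8: rhs = 15, matching y values: none (0 points).
  x = 9: rhs = 10, matching y values: none (0 points).
  x = 10: rhs = 2, matching y values: none (0 points).
  x = 11: rhs = 16, matching y values: 4, 15 (2 points).
  x = 12: rhs = 1, matching y values: 1, 18 (2 points).
  x = 13: rhs = 1, matching y values: 1, 18 (2 points).
  x = 14: rhs = 3, matching y values: none (0 points).
  x = 15: rhs = 13, matching y values: none (0 points).
  x = 16: rhs = 18, matching y values: none (0 points).
  x = 17: rhs = 5, matching y values: 9, 10 (2 points).
  x = 18: rhs = 18, matching y values: none (0 points).
Total affine count: 18.
Full point count |E(F_19)| = 18 + 1 = 19.
Hasse bound: |19 − (19+1)| = |-1| = 1 ≤ 2√19 ≈ 8.7178 ✓.


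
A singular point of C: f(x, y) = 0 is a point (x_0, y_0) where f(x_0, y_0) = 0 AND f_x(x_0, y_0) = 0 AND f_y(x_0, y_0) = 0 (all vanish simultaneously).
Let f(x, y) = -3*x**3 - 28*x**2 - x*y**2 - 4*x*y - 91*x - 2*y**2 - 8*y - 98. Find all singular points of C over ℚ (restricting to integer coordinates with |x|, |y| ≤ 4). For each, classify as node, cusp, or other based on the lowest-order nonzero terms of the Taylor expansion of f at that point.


Singular points: {(-3, -2)}; classification: node.

Compute partial derivatives:
  f_x = -9*x**2 - 56*x - y**2 - 4*y - 91.
  f_y = -2*x*y - 4*x - 4*y - 8.
Scan x_0 ∈ {−4, ..., 4}. For each x_0, f_y(x_0, y) is a polynomial in y; find its integer roots y ∈ {−4, ..., 4}, then test f_x and f at those candidates.
  x = -4: f_y(-4, y) = 4*y + 8; vanishes at y ∈ {-2}. (-4, -2): f_x = -7 ≠ 0.
  x = -3: f_y(-3, y) = 2*y + 4; vanishes at y ∈ {-2}. (-3, -2): f_x = 0, f = 0 — SINGULAR.
  x = -2: f_y(-2, y) = 0; vanishes at y ∈ {-4, -3, -2, -1, 0, 1, 2, 3, 4}. (-2, -4): f_x = -15 ≠ 0; (-2, -3): f_x = -12 ≠ 0; (-2, -2): f_x = -11 ≠ 0; (-2, -1): f_x = -12 ≠ 0; (-2, 0): f_x = -15 ≠ 0; (-2, 1): f_x = -20 ≠ 0; (-2, 2): f_x = -27 ≠ 0; (-2, 3): f_x = -36 ≠ 0; (-2, 4): f_x = -47 ≠ 0.
  x = -1: f_y(-1, y) = -2*y - 4; vanishes at y ∈ {-2}. (-1, -2): f_x = -40 ≠ 0.
  x = 0: f_y(0, y) = -4*y - 8; vanishes at y ∈ {-2}. (0, -2): f_x = -87 ≠ 0.
  x = 1: f_y(1, y) = -6*y - 12; vanishes at y ∈ {-2}. (1, -2): f_x = -152 ≠ 0.
  x = 2: f_y(2, y) = -8*y - 16; vanishes at y ∈ {-2}. (2, -2): f_x = -235 ≠ 0.
  x = 3: f_y(3, y) = -10*y - 20; vanishes at y ∈ {-2}. (3, -2): f_x = -336 ≠ 0.
  x = 4: f_y(4, y) = -12*y - 24; vanishes at y ∈ {-2}. (4, -2): f_x = -455 ≠ 0.
Only singular point on the grid: (-3, -2).
Classify: substitute x = -3 + u, y = -2 + v and expand: f = -3*u**3 - u**2 - u*v**2 + v**2.
No constant or linear terms (consistent with a singular point). Quadratic part: -u**2 + v**2. Cubic part: -3*u**3 - u*v**2.
The quadratic part v**2 - u**2 = (v − u)(v + u) splits into two distinct linear factors, so there are two distinct tangent lines y − -2 = ±(x − -3) — this is a node (ordinary double point).
Classification: node.


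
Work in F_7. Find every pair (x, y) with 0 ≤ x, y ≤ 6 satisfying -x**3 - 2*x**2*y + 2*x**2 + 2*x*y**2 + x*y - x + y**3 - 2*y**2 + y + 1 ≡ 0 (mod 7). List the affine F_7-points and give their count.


Affine F_7-points: {(1, 3), (1, 5), (1, 6), (4, 0), (4, 3), (4, 5), (5, 3), (5, 4), (5, 6), (6, 1), (6, 2)}; count = 11.

For each of the 49 pairs (x, y) ∈ F_7², evaluate f(x, y) mod 7. Record the zeros.
  x = 0: [0↦1, 1↦1, 2↦3, 3↦6, 4↦2, 5↦4, 6↦4]  zeros at y ∈ ∅
  x = 1: [0↦1, 1↦2, 2↦2, 3↦0, 4↦2, 5↦0, 6↦0]  zeros at y ∈ {3, 5, 6}
  x = 2: [0↦6, 1↦4, 2↦5, 3↦1, 4↦5, 5↦2, 6↦5]  zeros at y ∈ ∅
  x = 3: [0↦3, 1↦1, 2↦6, 3↦3, 4↦5, 5↦4, 6↦6]  zeros at y ∈ ∅
  x = 4: [0↦0, 1↦1, 2↦6, 3↦0, 4↦3, 5↦0, 6↦4]  zeros at y ∈ {0, 3, 5}
  x = 5: [0↦5, 1↦5, 2↦6, 3↦0, 4↦0, 5↦5, 6↦0]  zeros at y ∈ {3, 4, 6}
  x = 6: [0↦5, 1↦0, 2↦0, 3↦4, 4↦4, 5↦6, 6↦2]  zeros at y ∈ {1, 2}
Collecting zeros: affine points = {(1, 3), (1, 5), (1, 6), (4, 0), (4, 3), (4, 5), (5, 3), (5, 4), (5, 6), (6, 1), (6, 2)}.
Total count |C(F_7)_aff| = 11.


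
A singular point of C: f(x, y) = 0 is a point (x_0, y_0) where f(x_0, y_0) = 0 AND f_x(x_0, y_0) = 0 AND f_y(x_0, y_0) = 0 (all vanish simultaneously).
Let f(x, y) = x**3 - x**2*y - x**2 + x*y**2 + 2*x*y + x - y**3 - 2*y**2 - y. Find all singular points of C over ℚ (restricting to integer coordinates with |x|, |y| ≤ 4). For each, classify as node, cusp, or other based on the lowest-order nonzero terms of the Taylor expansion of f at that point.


Singular points: {(0, -1)}; classification: cusp.

Compute partial derivatives:
  f_x = 3*x**2 - 2*x*y - 2*x + y**2 + 2*y + 1.
  f_y = -x**2 + 2*x*y + 2*x - 3*y**2 - 4*y - 1.
Scan x_0 ∈ {−4, ..., 4}. For each x_0, f_y(x_0, y) is a polynomial in y; find its integer roots y ∈ {−4, ..., 4}, then test f_x and f at those candidates.
  x = -4: f_y(-4, y) = -3*y**2 - 12*y - 25; no integer root y with |y| ≤ 4.
  x = -3: f_y(-3, y) = -3*y**2 - 10*y - 16; no integer root y with |y| ≤ 4.
  x = -2: f_y(-2, y) = -3*y**2 - 8*y - 9; no integer root y with |y| ≤ 4.
  x = -1: f_y(-1, y) = -3*y**2 - 6*y - 4; no integer root y with |y| ≤ 4.
  x = 0: f_y(0, y) = -3*y**2 - 4*y - 1; vanishes at y ∈ {-1}. (0, -1): f_x = 0, f = 0 — SINGULAR.
  x = 1: f_y(1, y) = -3*y**2 - 2*y; vanishes at y ∈ {0}. (1, 0): f_x = 2 ≠ 0.
  x = 2: f_y(2, y) = -3*y**2 - 1; no integer root y with |y| ≤ 4.
  x = 3: f_y(3, y) = -3*y**2 + 2*y - 4; no integer root y with |y| ≤ 4.
  x = 4: f_y(4, y) = -3*y**2 + 4*y - 9; no integer root y with |y| ≤ 4.
Only singular point on the grid: (0, -1).
Classify: substitute x = 0 + u, y = -1 + v and expand: f = u**3 - u**2*v + u*v**2 - v**3 + v**2.
No constant or linear terms (consistent with a singular point). Quadratic part: v**2. Cubic part: u**3 - u**2*v + u*v**2 - v**3.
The quadratic part v**2 is a perfect square, so there is a single (double) tangent line v = 0, i.e. y = -1. Restricting the cubic part to that line (v = 0) leaves u**3 ≠ 0, so f is not divisible by v and the branch is v² ≈ -u**3 to lowest order — this is a cusp.
Classification: cusp.


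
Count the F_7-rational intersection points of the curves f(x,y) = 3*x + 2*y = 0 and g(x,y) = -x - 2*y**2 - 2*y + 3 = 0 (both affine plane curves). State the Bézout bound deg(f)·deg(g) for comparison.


Common zeros: {(3, 6), (6, 5)}; count = 2; Bézout bound = 2.

deg(f) = 1, deg(g) = 2, so Bézout bound = 2.
Scan x ∈ F_7. For each x, list the y ∈ F_7 with f(x, y) ≡ 0 and those with g(x, y) ≡ 0 (mod 7); the common zeros in that column are the intersection.
  x = 0: f ≡ 0 at y ∈ {0}; g ≡ 0 at y ∈ {3}; common: ∅.
  x = 1: f ≡ 0 at y ∈ {2}; g ≡ 0 at y ∈ ∅; common: ∅.
  x = 2: f ≡ 0 at y ∈ {4}; g ≡ 0 at y ∈ ∅; common: ∅.
  x = 3: f ≡ 0 at y ∈ {6}; g ≡ 0 at y ∈ {0, 6}; common: {6}.
  x = 4: f ≡ 0 at y ∈ {1}; g ≡ 0 at y ∈ ∅; common: ∅.
  x = 5: f ≡ 0 at y ∈ {3}; g ≡ 0 at y ∈ {2, 4}; common: ∅.
  x = 6: f ≡ 0 at y ∈ {5}; g ≡ 0 at y ∈ {1, 5}; common: {5}.
Collecting: common zeros = {(3, 6), (6, 5)}, so the count is 2.
Comparison with the Bézout bound: 2 ≤ 2 = deg(f)·deg(g), as expected for curves with no common component (the bound is attained).


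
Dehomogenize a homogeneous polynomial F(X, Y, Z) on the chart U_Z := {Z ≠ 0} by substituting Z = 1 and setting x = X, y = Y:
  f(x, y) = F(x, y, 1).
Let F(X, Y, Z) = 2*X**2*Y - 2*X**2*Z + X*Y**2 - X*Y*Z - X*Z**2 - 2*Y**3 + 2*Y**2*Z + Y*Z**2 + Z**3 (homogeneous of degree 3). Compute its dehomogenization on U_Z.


f(x, y) = 2*x**2*y - 2*x**2 + x*y**2 - x*y - x - 2*y**3 + 2*y**2 + y + 1

On U_Z we set Z = 1. Each monomial c·X^i·Y^j·Z^k in F becomes c·x^i·y^j·1^k = c·x^i·y^j.
Substituting Z = 1: F(X, Y, 1) = 2*x**2*y - 2*x**2 + x*y**2 - x*y - x - 2*y**3 + 2*y**2 + y + 1.
Note: deg(f) ≤ deg(F) = 3; strict inequality happens when F is divisible by Z (lost terms).


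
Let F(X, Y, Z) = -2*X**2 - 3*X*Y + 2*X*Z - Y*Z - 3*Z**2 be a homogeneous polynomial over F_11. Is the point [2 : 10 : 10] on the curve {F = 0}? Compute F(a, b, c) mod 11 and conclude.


F(2,10,10) ≡ 1 (mod 11); P is NOT on the curve.

Evaluate F(2, 10, 10) term-by-term (mod 11).
  -2*X**2 ↦ -2·4·1·1 = -8
  -3*X*Y ↦ -3·2·10·1 = -60
  2*X*Z ↦ 2·2·1·10 = 40
  -Y*Z ↦ -1·1·10·10 = -100
  -3*Z**2 ↦ -3·1·1·100 = -300
Sum: F(2, 10, 10) = (-8) + (-60) + (40) + (-100) + (-300) = -428.
Reducing mod 11: -428 ≡ 1 (mod 11).
Since F(a, b, c) ≡ 1 ≠ 0 (mod 11), P does NOT lie on the curve.


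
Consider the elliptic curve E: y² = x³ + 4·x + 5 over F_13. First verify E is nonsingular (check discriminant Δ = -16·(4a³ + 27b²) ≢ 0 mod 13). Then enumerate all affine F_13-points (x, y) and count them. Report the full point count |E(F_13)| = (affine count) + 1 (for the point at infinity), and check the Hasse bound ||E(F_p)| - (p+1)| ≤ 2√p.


Affine points = {(1, 6), (1, 7), (7, 5), (7, 8), (8, 4), (8, 9), (9, 4), (9, 9), (12, 0)}; affine count = 9; |E(F_13)| = 10.

Discriminant check: Δ ∝ 4a³ + 27b² = 4·4³ + 27·5² = 4·64 + 27·25 ≡ 8 (mod 13). Nonzero ⇒ E is nonsingular.
For each x ∈ F_13, compute rhs = x³ + 4·x + 5 mod 13, then count y ∈ F_13 with y² ≡ rhs.
  x = 0: rhs = 5, matching y values: none (0 points).
  x = 1: rhs = 10, matching y values: 6, 7 (2 points).
  x = 2: rhs = 8, matching y values: none (0 points).
  x = 3: rhs = 5, matching y values: none (0 points).
  x = 4: rhs = 7, matching y values: none (0 points).
  x = 5: rhs = 7, matching y values: none (0 points).
  x = 6: rhs = 11, matching y values: none (0 points).
  x = 7: rhs = 12, matching y values: 5, 8 (2 points).
  x = 8: rhs = 3, matching y values: 4, 9 (2 points).
  x = 9: rhs = 3, matching y values: 4, 9 (2 points).
  x = 10: rhs = 5, matching y values: none (0 points).
  x = 11: rhs = 2, matching y values: none (0 points).
  x = 12: rhs = 0, matching y values: 0 (1 points).
Total affine count: 9.
Full point count |E(F_13)| = 9 + 1 = 10.
Hasse bound: |10 − (13+1)| = |-4| = 4 ≤ 2√13 ≈ 7.2111 ✓.


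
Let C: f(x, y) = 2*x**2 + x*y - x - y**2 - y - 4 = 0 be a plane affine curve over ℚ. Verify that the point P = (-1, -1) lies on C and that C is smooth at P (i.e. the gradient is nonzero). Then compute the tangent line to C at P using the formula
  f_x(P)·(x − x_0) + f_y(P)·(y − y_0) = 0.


Tangent line at P: -6*x - 6 = 0.

Step 1: f(-1, -1) = 0, so P lies on C.
Step 2: partial derivatives
  f_x(x, y) = 4*x + y - 1, f_y(x, y) = x - 2*y - 1.
  f_x(P) = -6, f_y(P) = 0 (gradient nonzero, so P is smooth).
Step 3: tangent line at P: -6·(x − -1) + 0·(y − -1) = 0.
Expanding: -6*x - 6 = 0.


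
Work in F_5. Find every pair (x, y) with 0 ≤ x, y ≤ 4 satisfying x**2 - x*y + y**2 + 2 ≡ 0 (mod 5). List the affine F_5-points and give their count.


Affine F_5-points: {(1, 2), (1, 4), (2, 1), (3, 4), (4, 1), (4, 3)}; count = 6.

For each of the 25 pairs (x, y) ∈ F_5², evaluate f(x, y) mod 5. Record the zeros.
  x = 0: [0↦2, 1↦3, 2↦1, 3↦1, 4↦3]  zeros at y ∈ ∅
  x = 1: [0↦3, 1↦3, 2↦0, 3↦4, 4↦0]  zeros at y ∈ {2, 4}
  x = 2: [0↦1, 1↦0, 2↦1, 3↦4, 4↦4]  zeros at y ∈ {1}
  x = 3: [0↦1, 1↦4, 2↦4, 3↦1, 4↦0]  zeros at y ∈ {4}
  x = 4: [0↦3, 1↦0, 2↦4, 3↦0, 4↦3]  zeros at y ∈ {1, 3}
Collecting zeros: affine points = {(1, 2), (1, 4), (2, 1), (3, 4), (4, 1), (4, 3)}.
Total count |C(F_5)_aff| = 6.


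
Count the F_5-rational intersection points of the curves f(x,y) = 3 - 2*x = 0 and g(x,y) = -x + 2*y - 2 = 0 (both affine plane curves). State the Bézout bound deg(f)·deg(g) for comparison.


Common zeros: {(4, 3)}; count = 1; Bézout bound = 1.

deg(f) = 1, deg(g) = 1, so Bézout bound = 1.
Scan x ∈ F_5. For each x, list the y ∈ F_5 with f(x, y) ≡ 0 and those with g(x, y) ≡ 0 (mod 5); the common zeros in that column are the intersection.
  x = 0: f ≡ 0 at y ∈ ∅; g ≡ 0 at y ∈ {1}; common: ∅.
  x = 1: f ≡ 0 at y ∈ ∅; g ≡ 0 at y ∈ {4}; common: ∅.
  x = 2: f ≡ 0 at y ∈ ∅; g ≡ 0 at y ∈ {2}; common: ∅.
  x = 3: f ≡ 0 at y ∈ ∅; g ≡ 0 at y ∈ {0}; common: ∅.
  x = 4: f ≡ 0 at y ∈ {0, 1, 2, 3, 4}; g ≡ 0 at y ∈ {3}; common: {3}.
Collecting: common zeros = {(4, 3)}, so the count is 1.
Comparison with the Bézout bound: 1 ≤ 1 = deg(f)·deg(g), as expected for curves with no common component (the bound is attained).


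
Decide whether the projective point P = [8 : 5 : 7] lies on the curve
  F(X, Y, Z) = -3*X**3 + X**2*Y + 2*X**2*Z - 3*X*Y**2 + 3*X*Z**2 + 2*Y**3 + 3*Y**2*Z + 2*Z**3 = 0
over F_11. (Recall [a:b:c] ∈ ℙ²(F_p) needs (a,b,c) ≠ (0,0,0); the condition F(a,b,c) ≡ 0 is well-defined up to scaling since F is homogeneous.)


F(8,5,7) ≡ 1 (mod 11); P is NOT on the curve.

Evaluate F(8, 5, 7) term-by-term (mod 11).
  -3*X**3 ↦ -3·512·1·1 = -1536
  X**2*Y ↦ 1·64·5·1 = 320
  2*X**2*Z ↦ 2·64·1·7 = 896
  -3*X*Y**2 ↦ -3·8·25·1 = -600
  3*X*Z**2 ↦ 3·8·1·49 = 1176
  2*Y**3 ↦ 2·1·125·1 = 250
  3*Y**2*Z ↦ 3·1·25·7 = 525
  2*Z**3 ↦ 2·1·1·343 = 686
Sum: F(8, 5, 7) = (-1536) + (320) + (896) + (-600) + (1176) + (250) + (525) + (686) = 1717.
Reducing mod 11: 1717 ≡ 1 (mod 11).
Since F(a, b, c) ≡ 1 ≠ 0 (mod 11), P does NOT lie on the curve.


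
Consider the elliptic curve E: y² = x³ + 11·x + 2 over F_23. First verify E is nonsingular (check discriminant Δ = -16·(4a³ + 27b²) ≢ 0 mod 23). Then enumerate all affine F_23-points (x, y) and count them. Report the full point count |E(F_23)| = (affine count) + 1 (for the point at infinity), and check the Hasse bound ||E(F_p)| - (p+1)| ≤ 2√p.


Affine points = {(0, 5), (0, 18), (2, 3), (2, 20), (3, 4), (3, 19), (4, 8), (4, 15), (6, 10), (6, 13), (7, 10), (7, 13), (8, 2), (8, 21), (9, 5), (9, 18), (10, 10), (10, 13), (14, 5), (14, 18), (15, 0), (18, 11), (18, 12), (19, 3), (19, 20), (21, 8), (21, 15), (22, 6), (22, 17)}; affine count = 29; |E(F_23)| = 30.

Discriminant check: Δ ∝ 4a³ + 27b² = 4·11³ + 27·2² = 4·1331 + 27·4 ≡ 4 (mod 23). Nonzero ⇒ E is nonsingular.
For each x ∈ F_23, compute rhs = x³ + 11·x + 2 mod 23, then count y ∈ F_23 with y² ≡ rhs.
  x = 0: rhs = 2, matching y values: 5, 18 (2 points).
  x = 1: rhs = 14, matching y values: none (0 points).
  x = 2: rhs = 9, matching y values: 3, 20 (2 points).
  x = 3: rhs = 16, matching y values: 4, 19 (2 points).
  x = 4: rhs = 18, matching y values: 8, 15 (2 points).
  x = 5: rhs = 21, matching y values: none (0 points).
  x = 6: rhs = 8, matching y values: 10, 13 (2 points).
  x = 7: rhs = 8, matching y values: 10, 13 (2 points).
  x = 8: rhs = 4, matching y values: 2, 21 (2 points).
  x = 9: rhs = 2, matching y values: 5, 18 (2 points).
  x = 10: rhs = 8, matching y values: 10, 13 (2 points).
  x = 11: rhs = 5, matching y values: none (0 points).
  x = 12: rhs = 22, matching y values: none (0 points).
  x = 13: rhs = 19, matching y values: none (0 points).
  x = 14: rhs = 2, matching y values: 5, 18 (2 points).
  x = 15: rhs = 0, matching y values: 0 (1 points).
  x = 16: rhs = 19, matching y values: none (0 points).
  x = 17: rhs = 19, matching y values: none (0 points).
  x = 18: rhs = 6, matching y values: 11, 12 (2 points).
  x = 19: rhs = 9, matching y values: 3, 20 (2 points).
  x = 20: rhs = 11, matching y values: none (0 points).
  x = 21: rhs = 18, matching y values: 8, 15 (2 points).
  x = 22: rhs = 13, matching y values: 6, 17 (2 points).
Total affine count: 29.
Full point count |E(F_23)| = 29 + 1 = 30.
Hasse bound: |30 − (23+1)| = |6| = 6 ≤ 2√23 ≈ 9.5917 ✓.


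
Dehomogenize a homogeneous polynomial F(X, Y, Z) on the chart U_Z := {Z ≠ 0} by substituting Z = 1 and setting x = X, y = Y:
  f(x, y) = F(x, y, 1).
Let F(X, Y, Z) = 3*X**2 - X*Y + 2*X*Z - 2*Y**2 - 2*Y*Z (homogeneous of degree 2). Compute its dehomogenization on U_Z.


f(x, y) = 3*x**2 - x*y + 2*x - 2*y**2 - 2*y

On U_Z we set Z = 1. Each monomial c·X^i·Y^j·Z^k in F becomes c·x^i·y^j·1^k = c·x^i·y^j.
Substituting Z = 1: F(X, Y, 1) = 3*x**2 - x*y + 2*x - 2*y**2 - 2*y.
Note: deg(f) ≤ deg(F) = 2; strict inequality happens when F is divisible by Z (lost terms).


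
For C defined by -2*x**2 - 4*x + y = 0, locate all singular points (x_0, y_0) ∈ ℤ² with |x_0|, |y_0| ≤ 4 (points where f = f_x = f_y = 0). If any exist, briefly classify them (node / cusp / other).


No singular points in the scanned grid; C is smooth there.

Compute partial derivatives:
  f_x = -4*x - 4.
  f_y = 1.
f_y = 1 is a nonzero constant, so f_y never vanishes: no point (x, y) can satisfy f = f_x = f_y = 0. In particular no (x, y) ∈ {−4, ..., 4}² is singular; the curve is smooth.


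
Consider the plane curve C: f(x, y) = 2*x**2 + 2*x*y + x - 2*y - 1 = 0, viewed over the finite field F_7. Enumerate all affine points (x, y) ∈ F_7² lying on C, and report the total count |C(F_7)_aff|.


Affine F_7-points: {(0, 3), (2, 6), (3, 2), (4, 0), (5, 2), (6, 0)}; count = 6.

For each of the 49 pairs (x, y) ∈ F_7², evaluate f(x, y) mod 7. Record the zeros.
  x = 0: [0↦6, 1↦4, 2↦2, 3↦0, 4↦5, 5↦3, 6↦1]  zeros at y ∈ {3}
  x = 1: [0↦2, 1↦2, 2↦2, 3↦2, 4↦2, 5↦2, 6↦2]  zeros at y ∈ ∅
  x = 2: [0↦2, 1↦4, 2↦6, 3↦1, 4↦3, 5↦5, 6↦0]  zeros at y ∈ {6}
  x = 3: [0↦6, 1↦3, 2↦0, 3↦4, 4↦1, 5↦5, 6↦2]  zeros at y ∈ {2}
  x = 4: [0↦0, 1↦6, 2↦5, 3↦4, 4↦3, 5↦2, 6↦1]  zeros at y ∈ {0}
  x = 5: [0↦5, 1↦6, 2↦0, 3↦1, 4↦2, 5↦3, 6↦4]  zeros at y ∈ {2}
  x = 6: [0↦0, 1↦3, 2↦6, 3↦2, 4↦5, 5↦1, 6↦4]  zeros at y ∈ {0}
Collecting zeros: affine points = {(0, 3), (2, 6), (3, 2), (4, 0), (5, 2), (6, 0)}.
Total count |C(F_7)_aff| = 6.


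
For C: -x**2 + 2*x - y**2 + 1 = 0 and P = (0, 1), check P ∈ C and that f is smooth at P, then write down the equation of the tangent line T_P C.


Tangent line at P: 2*x - 2*y + 2 = 0.

Step 1: f(0, 1) = 0, so P lies on C.
Step 2: partial derivatives
  f_x(x, y) = 2 - 2*x, f_y(x, y) = -2*y.
  f_x(P) = 2, f_y(P) = -2 (gradient nonzero, so P is smooth).
Step 3: tangent line at P: 2·(x − 0) + -2·(y − 1) = 0.
Expanding: 2*x - 2*y + 2 = 0.


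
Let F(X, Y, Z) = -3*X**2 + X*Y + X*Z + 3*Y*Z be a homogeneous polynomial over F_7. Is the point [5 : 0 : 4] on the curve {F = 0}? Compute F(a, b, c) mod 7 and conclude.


F(5,0,4) ≡ 1 (mod 7); P is NOT on the curve.

Evaluate F(5, 0, 4) term-by-term (mod 7).
  -3*X**2 ↦ -3·25·1·1 = -75
  X*Y ↦ 1·5·0·1 = 0
  X*Z ↦ 1·5·1·4 = 20
  3*Y*Z ↦ 3·1·0·4 = 0
Sum: F(5, 0, 4) = (-75) + (0) + (20) + (0) = -55.
Reducing mod 7: -55 ≡ 1 (mod 7).
Since F(a, b, c) ≡ 1 ≠ 0 (mod 7), P does NOT lie on the curve.


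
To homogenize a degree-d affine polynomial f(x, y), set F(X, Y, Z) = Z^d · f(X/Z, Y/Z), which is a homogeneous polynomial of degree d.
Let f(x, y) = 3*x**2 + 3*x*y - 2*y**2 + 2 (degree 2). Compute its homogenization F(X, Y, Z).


F(X, Y, Z) = 3*X**2 + 3*X*Y - 2*Y**2 + 2*Z**2

deg(f) = 2.
Substitute x = X/Z, y = Y/Z into f, then multiply by Z^2.
  monomial 3·x^2·y^0 ↦ 3·X^2·Y^0·Z^0.
  monomial 3·x^1·y^1 ↦ 3·X^1·Y^1·Z^0.
  monomial -2·x^0·y^2 ↦ -2·X^0·Y^2·Z^0.
  monomial 2·x^0·y^0 ↦ 2·X^0·Y^0·Z^2.
Collecting: F(X, Y, Z) = 3*X**2 + 3*X*Y - 2*Y**2 + 2*Z**2.


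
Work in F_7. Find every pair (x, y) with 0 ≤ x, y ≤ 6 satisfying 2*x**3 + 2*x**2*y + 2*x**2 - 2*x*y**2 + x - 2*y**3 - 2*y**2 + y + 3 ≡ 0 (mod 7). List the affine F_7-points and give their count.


Affine F_7-points: {(0, 1), (2, 2), (4, 5), (4, 6), (5, 0)}; count = 5.

For each of the 49 pairs (x, y) ∈ F_7², evaluate f(x, y) mod 7. Record the zeros.
  x = 0: [0↦3, 1↦0, 2↦2, 3↦4, 4↦1, 5↦2, 6↦2]  zeros at y ∈ {1}
  x = 1: [0↦1, 1↦5, 2↦3, 3↦4, 4↦3, 5↦2, 6↦3]  zeros at y ∈ ∅
  x = 2: [0↦1, 1↦2, 2↦0, 3↦4, 4↦2, 5↦3, 6↦2]  zeros at y ∈ {2}
  x = 3: [0↦1, 1↦3, 2↦5, 3↦2, 4↦3, 5↦3, 6↦4]  zeros at y ∈ ∅
  x = 4: [0↦6, 1↦6, 2↦2, 3↦3, 4↦4, 5↦0, 6↦0]  zeros at y ∈ {5, 6}
  x = 5: [0↦0, 1↦2, 2↦3, 3↦5, 4↦3, 5↦6, 6↦2]  zeros at y ∈ {0}
  x = 6: [0↦2, 1↦3, 2↦6, 3↦6, 4↦5, 5↦5, 6↦1]  zeros at y ∈ ∅
Collecting zeros: affine points = {(0, 1), (2, 2), (4, 5), (4, 6), (5, 0)}.
Total count |C(F_7)_aff| = 5.


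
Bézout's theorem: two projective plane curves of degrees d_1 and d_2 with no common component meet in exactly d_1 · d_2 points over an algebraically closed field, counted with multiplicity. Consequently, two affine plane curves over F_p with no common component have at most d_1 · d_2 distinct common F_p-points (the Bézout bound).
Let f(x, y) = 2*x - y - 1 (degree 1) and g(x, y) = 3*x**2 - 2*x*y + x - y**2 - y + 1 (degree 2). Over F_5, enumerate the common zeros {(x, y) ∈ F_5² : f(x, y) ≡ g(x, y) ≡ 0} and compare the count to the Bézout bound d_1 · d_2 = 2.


Common zeros: ∅; count = 0; Bézout bound = 2.

deg(f) = 1, deg(g) = 2, so Bézout bound = 2.
Scan x ∈ F_5. For each x, list the y ∈ F_5 with f(x, y) ≡ 0 and those with g(x, y) ≡ 0 (mod 5); the common zeros in that column are the intersection.
  x = 0: f ≡ 0 at y ∈ {4}; g ≡ 0 at y ∈ {2}; common: ∅.
  x = 1: f ≡ 0 at y ∈ {1}; g ≡ 0 at y ∈ {0, 2}; common: ∅.
  x = 2: f ≡ 0 at y ∈ {3}; g ≡ 0 at y ∈ {0}; common: ∅.
  x = 3: f ≡ 0 at y ∈ {0}; g ≡ 0 at y ∈ ∅; common: ∅.
  x = 4: f ≡ 0 at y ∈ {2}; g ≡ 0 at y ∈ ∅; common: ∅.
Collecting: common zeros = ∅, so the count is 0.
Comparison with the Bézout bound: 0 ≤ 2 = deg(f)·deg(g), as expected for curves with no common component (the affine F_5-count falls short of the bound because intersections may lie at infinity, over extension fields, or carry multiplicity).


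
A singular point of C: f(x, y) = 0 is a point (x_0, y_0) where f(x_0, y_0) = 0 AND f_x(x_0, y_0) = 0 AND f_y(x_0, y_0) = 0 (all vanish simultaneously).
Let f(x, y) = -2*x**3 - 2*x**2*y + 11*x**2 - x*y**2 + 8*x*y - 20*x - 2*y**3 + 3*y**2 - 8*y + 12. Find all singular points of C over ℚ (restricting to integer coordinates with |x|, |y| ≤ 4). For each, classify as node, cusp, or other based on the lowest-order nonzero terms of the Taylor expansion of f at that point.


Singular points: {(2, 0)}; classification: node.

Compute partial derivatives:
  f_x = -6*x**2 - 4*x*y + 22*x - y**2 + 8*y - 20.
  f_y = -2*x**2 - 2*x*y + 8*x - 6*y**2 + 6*y - 8.
Scan x_0 ∈ {−4, ..., 4}. For each x_0, f_y(x_0, y) is a polynomial in y; find its integer roots y ∈ {−4, ..., 4}, then test f_x and f at those candidates.
  x = -4: f_y(-4, y) = -6*y**2 + 14*y - 72; no integer root y with |y| ≤ 4.
  x = -3: f_y(-3, y) = -6*y**2 + 12*y - 50; no integer root y with |y| ≤ 4.
  x = -2: f_y(-2, y) = -6*y**2 + 10*y - 32; no integer root y with |y| ≤ 4.
  x = -1: f_y(-1, y) = -6*y**2 + 8*y - 18; no integer root y with |y| ≤ 4.
  x = 0: f_y(0, y) = -6*y**2 + 6*y - 8; no integer root y with |y| ≤ 4.
  x = 1: f_y(1, y) = -6*y**2 + 4*y - 2; no integer root y with |y| ≤ 4.
  x = 2: f_y(2, y) = -6*y**2 + 2*y; vanishes at y ∈ {0}. (2, 0): f_x = 0, f = 0 — SINGULAR.
  x = 3: f_y(3, y) = -6*y**2 - 2; no integer root y with |y| ≤ 4.
  x = 4: f_y(4, y) = -6*y**2 - 2*y - 8; no integer root y with |y| ≤ 4.
Only singular point on the grid: (2, 0).
Classify: substitute x = 2 + u, y = 0 + v and expand: f = -2*u**3 - 2*u**2*v - u**2 - u*v**2 - 2*v**3 + v**2.
No constant or linear terms (consistent with a singular point). Quadratic part: -u**2 + v**2. Cubic part: -2*u**3 - 2*u**2*v - u*v**2 - 2*v**3.
The quadratic part v**2 - u**2 = (v − u)(v + u) splits into two distinct linear factors, so there are two distinct tangent lines y − 0 = ±(x − 2) — this is a node (ordinary double point).
Classification: node.


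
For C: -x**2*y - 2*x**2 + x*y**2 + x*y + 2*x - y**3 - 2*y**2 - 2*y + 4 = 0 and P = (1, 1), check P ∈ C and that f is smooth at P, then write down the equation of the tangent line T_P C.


Tangent line at P: -2*x - 7*y + 9 = 0.

Step 1: f(1, 1) = 0, so P lies on C.
Step 2: partial derivatives
  f_x(x, y) = -2*x*y - 4*x + y**2 + y + 2, f_y(x, y) = -x**2 + 2*x*y + x - 3*y**2 - 4*y - 2.
  f_x(P) = -2, f_y(P) = -7 (gradient nonzero, so P is smooth).
Step 3: tangent line at P: -2·(x − 1) + -7·(y − 1) = 0.
Expanding: -2*x - 7*y + 9 = 0.


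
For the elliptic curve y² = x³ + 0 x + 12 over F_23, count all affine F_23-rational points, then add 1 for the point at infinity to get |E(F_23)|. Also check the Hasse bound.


Affine points = {(0, 9), (0, 14), (1, 6), (1, 17), (3, 4), (3, 19), (8, 8), (8, 15), (10, 0), (11, 3), (11, 20), (13, 1), (13, 22), (15, 11), (15, 12), (17, 7), (17, 16), (18, 5), (18, 18), (20, 10), (20, 13), (21, 2), (21, 21)}; affine count = 23; |E(F_23)| = 24.

Discriminant check: Δ ∝ 4a³ + 27b² = 4·0³ + 27·12² = 4·0 + 27·144 ≡ 1 (mod 23). Nonzero ⇒ E is nonsingular.
For each x ∈ F_23, compute rhs = x³ + 0·x + 12 mod 23, then count y ∈ F_23 with y² ≡ rhs.
  x = 0: rhs = 12, matching y values: 9, 14 (2 points).
  x = 1: rhs = 13, matching y values: 6, 17 (2 points).
  x = 2: rhs = 20, matching y values: none (0 points).
  x = 3: rhs = 16, matching y values: 4, 19 (2 points).
  x = 4: rhs = 7, matching y values: none (0 points).
  x = 5: rhs = 22, matching y values: none (0 points).
  x = 6: rhs = 21, matching y values: none (0 points).
  x = 7: rhs = 10, matching y values: none (0 points).
  x = 8: rhs = 18, matching y values: 8, 15 (2 points).
  x = 9: rhs = 5, matching y values: none (0 points).
  x = 10: rhs = 0, matching y values: 0 (1 points).
  x = 11: rhs = 9, matching y values: 3, 20 (2 points).
  x = 12: rhs = 15, matching y values: none (0 points).
  x = 13: rhs = 1, matching y values: 1, 22 (2 points).
  x = 14: rhs = 19, matching y values: none (0 points).
  x = 15: rhs = 6, matching y values: 11, 12 (2 points).
  x = 16: rhs = 14, matching y values: none (0 points).
  x = 17: rhs = 3, matching y values: 7, 16 (2 points).
  x = 18: rhs = 2, matching y values: 5, 18 (2 points).
  x = 19: rhs = 17, matching y values: none (0 points).
  x = 20: rhs = 8, matching y values: 10, 13 (2 points).
  x = 21: rhs = 4, matching y values: 2, 21 (2 points).
  x = 22: rhs = 11, matching y values: none (0 points).
Total affine count: 23.
Full point count |E(F_23)| = 23 + 1 = 24.
Hasse bound: |24 − (23+1)| = |0| = 0 ≤ 2√23 ≈ 9.5917 ✓.


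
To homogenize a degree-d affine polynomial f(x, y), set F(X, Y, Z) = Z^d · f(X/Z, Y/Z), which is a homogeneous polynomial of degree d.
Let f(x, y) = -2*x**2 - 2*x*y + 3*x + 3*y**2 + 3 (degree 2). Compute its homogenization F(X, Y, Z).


F(X, Y, Z) = -2*X**2 - 2*X*Y + 3*X*Z + 3*Y**2 + 3*Z**2

deg(f) = 2.
Substitute x = X/Z, y = Y/Z into f, then multiply by Z^2.
  monomial -2·x^2·y^0 ↦ -2·X^2·Y^0·Z^0.
  monomial -2·x^1·y^1 ↦ -2·X^1·Y^1·Z^0.
  monomial 3·x^1·y^0 ↦ 3·X^1·Y^0·Z^1.
  monomial 3·x^0·y^2 ↦ 3·X^0·Y^2·Z^0.
  monomial 3·x^0·y^0 ↦ 3·X^0·Y^0·Z^2.
Collecting: F(X, Y, Z) = -2*X**2 - 2*X*Y + 3*X*Z + 3*Y**2 + 3*Z**2.


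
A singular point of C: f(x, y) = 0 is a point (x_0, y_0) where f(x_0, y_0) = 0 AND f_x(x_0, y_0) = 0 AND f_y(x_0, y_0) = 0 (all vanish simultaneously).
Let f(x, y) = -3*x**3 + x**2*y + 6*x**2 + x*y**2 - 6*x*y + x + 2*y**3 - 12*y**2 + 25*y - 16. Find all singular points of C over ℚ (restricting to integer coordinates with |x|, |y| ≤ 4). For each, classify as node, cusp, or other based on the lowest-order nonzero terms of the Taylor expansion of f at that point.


Singular points: {(1, 2)}; classification: node.

Compute partial derivatives:
  f_x = -9*x**2 + 2*x*y + 12*x + y**2 - 6*y + 1.
  f_y = x**2 + 2*x*y - 6*x + 6*y**2 - 24*y + 25.
Scan x_0 ∈ {−4, ..., 4}. For each x_0, f_y(x_0, y) is a polynomial in y; find its integer roots y ∈ {−4, ..., 4}, then test f_x and f at those candidates.
  x = -4: f_y(-4, y) = 6*y**2 - 32*y + 65; no integer root y with |y| ≤ 4.
  x = -3: f_y(-3, y) = 6*y**2 - 30*y + 52; no integer root y with |y| ≤ 4.
  x = -2: f_y(-2, y) = 6*y**2 - 28*y + 41; no integer root y with |y| ≤ 4.
  x = -1: f_y(-1, y) = 6*y**2 - 26*y + 32; no integer root y with |y| ≤ 4.
  x = 0: f_y(0, y) = 6*y**2 - 24*y + 25; no integer root y with |y| ≤ 4.
  x = 1: f_y(1, y) = 6*y**2 - 22*y + 20; vanishes at y ∈ {2}. (1, 2): f_x = 0, f = 0 — SINGULAR.
  x = 2: f_y(2, y) = 6*y**2 - 20*y + 17; no integer root y with |y| ≤ 4.
  x = 3: f_y(3, y) = 6*y**2 - 18*y + 16; no integer root y with |y| ≤ 4.
  x = 4: f_y(4, y) = 6*y**2 - 16*y + 17; no integer root y with |y| ≤ 4.
Only singular point on the grid: (1, 2).
Classify: substitute x = 1 + u, y = 2 + v and expand: f = -3*u**3 + u**2*v - u**2 + u*v**2 + 2*v**3 + v**2.
No constant or linear terms (consistent with a singular point). Quadratic part: -u**2 + v**2. Cubic part: -3*u**3 + u**2*v + u*v**2 + 2*v**3.
The quadratic part v**2 - u**2 = (v − u)(v + u) splits into two distinct linear factors, so there are two distinct tangent lines y − 2 = ±(x − 1) — this is a node (ordinary double point).
Classification: node.
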